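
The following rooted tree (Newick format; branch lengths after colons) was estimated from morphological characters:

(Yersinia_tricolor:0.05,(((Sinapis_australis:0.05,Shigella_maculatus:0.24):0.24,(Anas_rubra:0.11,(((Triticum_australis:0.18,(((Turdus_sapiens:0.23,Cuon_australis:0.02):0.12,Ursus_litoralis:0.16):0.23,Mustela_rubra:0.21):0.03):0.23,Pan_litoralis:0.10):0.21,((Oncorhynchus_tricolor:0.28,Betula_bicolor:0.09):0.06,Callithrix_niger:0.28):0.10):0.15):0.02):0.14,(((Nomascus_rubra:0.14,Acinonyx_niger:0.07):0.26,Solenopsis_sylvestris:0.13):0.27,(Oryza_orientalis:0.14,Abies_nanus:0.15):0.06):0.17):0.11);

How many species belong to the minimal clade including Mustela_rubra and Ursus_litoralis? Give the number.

4

The MRCA of Mustela_rubra and Ursus_litoralis is the node subtending (((Turdus_sapiens,Cuon_australis),Ursus_litoralis),Mustela_rubra).
That clade contains 4 terminal taxa: Cuon_australis, Mustela_rubra, Turdus_sapiens, Ursus_litoralis.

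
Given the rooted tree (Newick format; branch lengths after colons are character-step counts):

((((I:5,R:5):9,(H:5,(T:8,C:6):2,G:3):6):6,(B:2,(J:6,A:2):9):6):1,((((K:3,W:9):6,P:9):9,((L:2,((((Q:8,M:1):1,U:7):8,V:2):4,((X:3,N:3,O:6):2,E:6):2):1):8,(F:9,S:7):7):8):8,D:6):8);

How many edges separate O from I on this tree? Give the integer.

12

The MRCA of O and I is the root of the tree.
From O up to that node: 8 branches. From I up to the same node: 4 branches. Total: 8 + 4 = 12.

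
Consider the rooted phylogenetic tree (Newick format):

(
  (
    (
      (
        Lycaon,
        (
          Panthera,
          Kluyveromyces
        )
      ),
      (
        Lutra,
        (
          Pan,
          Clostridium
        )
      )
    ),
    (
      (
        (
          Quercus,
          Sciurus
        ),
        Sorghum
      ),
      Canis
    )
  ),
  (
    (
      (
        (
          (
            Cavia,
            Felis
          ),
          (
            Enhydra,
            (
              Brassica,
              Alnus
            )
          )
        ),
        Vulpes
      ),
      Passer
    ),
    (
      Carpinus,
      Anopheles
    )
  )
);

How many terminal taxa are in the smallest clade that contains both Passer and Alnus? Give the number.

The MRCA of Passer and Alnus is the node subtending ((((Cavia,Felis),(Enhydra,(Brassica,Alnus))),Vulpes),Passer).
That clade contains 7 terminal taxa: Alnus, Brassica, Cavia, Enhydra, Felis, Passer, Vulpes.

7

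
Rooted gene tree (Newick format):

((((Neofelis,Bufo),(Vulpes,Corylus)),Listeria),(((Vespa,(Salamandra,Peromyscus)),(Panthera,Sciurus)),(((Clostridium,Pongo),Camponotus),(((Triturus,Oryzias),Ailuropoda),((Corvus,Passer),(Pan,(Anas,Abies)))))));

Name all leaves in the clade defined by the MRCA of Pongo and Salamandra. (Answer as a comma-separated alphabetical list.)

Abies, Ailuropoda, Anas, Camponotus, Clostridium, Corvus, Oryzias, Pan, Panthera, Passer, Peromyscus, Pongo, Salamandra, Sciurus, Triturus, Vespa

Tracing Pongo: it sits inside (Clostridium,Pongo).
Tracing Salamandra: it sits inside (Salamandra,Peromyscus).
The smallest clade enclosing both is (((Vespa,(Salamandra,Peromyscus)),(Panthera,Sciurus)),(((Clostridium,Pongo),Camponotus),(((Triturus,Oryzias),Ailuropoda),((Corvus,Passer),(Pan,(Anas,Abies)))))); the answer is its 16 terminal taxa in alphabetical order.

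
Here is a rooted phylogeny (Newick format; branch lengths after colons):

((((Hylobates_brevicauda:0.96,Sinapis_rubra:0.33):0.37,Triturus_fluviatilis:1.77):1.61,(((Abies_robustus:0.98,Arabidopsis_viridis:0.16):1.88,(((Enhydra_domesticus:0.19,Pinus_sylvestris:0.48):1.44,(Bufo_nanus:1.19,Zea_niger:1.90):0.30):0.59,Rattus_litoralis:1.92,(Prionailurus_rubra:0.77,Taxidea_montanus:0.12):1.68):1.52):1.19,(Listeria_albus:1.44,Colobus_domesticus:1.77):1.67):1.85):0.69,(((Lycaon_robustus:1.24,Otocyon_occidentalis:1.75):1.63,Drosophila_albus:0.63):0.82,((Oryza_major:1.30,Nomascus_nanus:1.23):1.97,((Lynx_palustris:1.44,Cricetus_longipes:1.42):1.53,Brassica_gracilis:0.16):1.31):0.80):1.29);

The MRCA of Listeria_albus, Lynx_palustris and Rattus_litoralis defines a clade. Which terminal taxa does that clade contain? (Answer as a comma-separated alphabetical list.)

Abies_robustus, Arabidopsis_viridis, Brassica_gracilis, Bufo_nanus, Colobus_domesticus, Cricetus_longipes, Drosophila_albus, Enhydra_domesticus, Hylobates_brevicauda, Listeria_albus, Lycaon_robustus, Lynx_palustris, Nomascus_nanus, Oryza_major, Otocyon_occidentalis, Pinus_sylvestris, Prionailurus_rubra, Rattus_litoralis, Sinapis_rubra, Taxidea_montanus, Triturus_fluviatilis, Zea_niger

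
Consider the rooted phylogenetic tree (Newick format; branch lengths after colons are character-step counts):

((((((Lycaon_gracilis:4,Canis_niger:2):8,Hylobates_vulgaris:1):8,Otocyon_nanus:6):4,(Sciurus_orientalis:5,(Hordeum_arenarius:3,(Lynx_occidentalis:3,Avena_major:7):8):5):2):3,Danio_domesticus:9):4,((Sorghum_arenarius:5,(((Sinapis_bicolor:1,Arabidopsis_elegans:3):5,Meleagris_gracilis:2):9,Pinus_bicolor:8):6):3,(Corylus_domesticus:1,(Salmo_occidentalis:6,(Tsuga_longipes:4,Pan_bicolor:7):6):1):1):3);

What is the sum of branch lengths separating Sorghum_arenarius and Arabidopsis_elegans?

28

The path runs Sorghum_arenarius → … → MRCA → … → Arabidopsis_elegans; the MRCA is the node subtending (Sorghum_arenarius,(((Sinapis_bicolor,Arabidopsis_elegans),Meleagris_gracilis),Pinus_bicolor)).
Branch lengths along that path: 5 + 6 + 9 + 5 + 3 = 28.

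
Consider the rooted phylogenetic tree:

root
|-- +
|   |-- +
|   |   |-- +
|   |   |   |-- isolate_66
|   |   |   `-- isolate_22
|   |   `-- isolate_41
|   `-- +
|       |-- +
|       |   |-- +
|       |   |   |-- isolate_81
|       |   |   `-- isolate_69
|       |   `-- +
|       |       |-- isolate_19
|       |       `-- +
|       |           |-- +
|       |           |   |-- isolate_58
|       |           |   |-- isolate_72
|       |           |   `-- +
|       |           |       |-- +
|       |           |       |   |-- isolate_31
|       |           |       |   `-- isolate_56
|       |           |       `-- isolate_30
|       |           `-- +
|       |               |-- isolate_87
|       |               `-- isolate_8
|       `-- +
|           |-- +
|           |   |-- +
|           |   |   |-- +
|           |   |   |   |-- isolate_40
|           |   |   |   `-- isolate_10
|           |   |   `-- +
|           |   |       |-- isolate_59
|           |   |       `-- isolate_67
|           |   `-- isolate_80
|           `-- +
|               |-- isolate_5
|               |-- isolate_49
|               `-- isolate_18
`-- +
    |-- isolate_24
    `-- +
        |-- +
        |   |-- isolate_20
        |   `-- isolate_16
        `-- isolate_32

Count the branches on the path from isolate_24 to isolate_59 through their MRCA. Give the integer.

9

The MRCA of isolate_24 and isolate_59 is the root of the tree.
From isolate_24 up to that node: 2 branches. From isolate_59 up to the same node: 7 branches. Total: 2 + 7 = 9.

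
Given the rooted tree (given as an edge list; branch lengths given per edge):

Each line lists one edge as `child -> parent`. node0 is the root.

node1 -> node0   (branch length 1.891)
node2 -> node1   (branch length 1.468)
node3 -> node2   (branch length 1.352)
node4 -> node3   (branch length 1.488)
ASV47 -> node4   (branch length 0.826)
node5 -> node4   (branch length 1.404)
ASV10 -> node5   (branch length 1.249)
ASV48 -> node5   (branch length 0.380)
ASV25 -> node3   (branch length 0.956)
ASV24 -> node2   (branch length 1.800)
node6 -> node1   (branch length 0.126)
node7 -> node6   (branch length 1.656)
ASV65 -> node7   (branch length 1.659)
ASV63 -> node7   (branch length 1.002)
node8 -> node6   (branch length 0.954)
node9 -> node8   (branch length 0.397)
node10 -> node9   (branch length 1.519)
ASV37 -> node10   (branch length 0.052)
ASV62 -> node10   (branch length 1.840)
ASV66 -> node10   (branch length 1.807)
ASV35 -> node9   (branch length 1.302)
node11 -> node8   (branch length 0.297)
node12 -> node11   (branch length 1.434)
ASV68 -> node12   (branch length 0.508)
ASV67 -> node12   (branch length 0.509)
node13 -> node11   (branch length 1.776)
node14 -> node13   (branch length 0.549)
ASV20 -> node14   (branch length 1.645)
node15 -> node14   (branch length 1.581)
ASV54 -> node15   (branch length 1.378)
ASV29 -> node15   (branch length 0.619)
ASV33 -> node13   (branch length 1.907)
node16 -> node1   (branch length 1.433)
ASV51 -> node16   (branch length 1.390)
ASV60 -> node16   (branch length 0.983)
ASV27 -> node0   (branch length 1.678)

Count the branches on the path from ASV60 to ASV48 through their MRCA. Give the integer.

7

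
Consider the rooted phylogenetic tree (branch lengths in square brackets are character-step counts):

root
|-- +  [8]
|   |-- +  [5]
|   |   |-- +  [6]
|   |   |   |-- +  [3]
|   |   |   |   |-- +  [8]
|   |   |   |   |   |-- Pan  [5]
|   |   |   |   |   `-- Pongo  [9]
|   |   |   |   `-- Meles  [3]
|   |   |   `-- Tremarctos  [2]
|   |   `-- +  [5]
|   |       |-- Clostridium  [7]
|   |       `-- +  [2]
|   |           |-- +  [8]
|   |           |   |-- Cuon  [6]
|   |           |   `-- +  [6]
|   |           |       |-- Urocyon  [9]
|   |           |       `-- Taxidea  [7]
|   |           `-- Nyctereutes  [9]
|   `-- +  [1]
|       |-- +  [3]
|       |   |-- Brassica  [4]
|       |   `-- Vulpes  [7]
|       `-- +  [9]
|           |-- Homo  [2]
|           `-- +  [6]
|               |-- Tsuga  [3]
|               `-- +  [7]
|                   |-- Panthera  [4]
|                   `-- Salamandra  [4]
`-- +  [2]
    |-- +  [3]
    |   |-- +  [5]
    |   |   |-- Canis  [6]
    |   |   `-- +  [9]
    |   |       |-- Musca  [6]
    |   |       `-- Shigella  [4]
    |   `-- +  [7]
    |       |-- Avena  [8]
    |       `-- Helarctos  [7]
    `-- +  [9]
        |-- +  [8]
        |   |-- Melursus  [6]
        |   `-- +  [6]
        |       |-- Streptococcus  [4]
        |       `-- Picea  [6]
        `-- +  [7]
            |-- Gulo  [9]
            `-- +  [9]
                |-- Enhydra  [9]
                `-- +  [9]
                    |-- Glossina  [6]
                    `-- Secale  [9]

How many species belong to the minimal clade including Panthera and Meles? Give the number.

15

The MRCA of Panthera and Meles is the node subtending (((((Pan,Pongo),Meles),Tremarctos),(Clostridium,((Cuon,(Urocyon,Taxidea)),Nyctereutes))),((Brassica,Vulpes),(Homo,(Tsuga,(Panthera,Salamandra))))).
That clade contains 15 terminal taxa: Brassica, Clostridium, Cuon, Homo, Meles, Nyctereutes, Pan, Panthera, Pongo, Salamandra, Taxidea, Tremarctos, Tsuga, Urocyon, Vulpes.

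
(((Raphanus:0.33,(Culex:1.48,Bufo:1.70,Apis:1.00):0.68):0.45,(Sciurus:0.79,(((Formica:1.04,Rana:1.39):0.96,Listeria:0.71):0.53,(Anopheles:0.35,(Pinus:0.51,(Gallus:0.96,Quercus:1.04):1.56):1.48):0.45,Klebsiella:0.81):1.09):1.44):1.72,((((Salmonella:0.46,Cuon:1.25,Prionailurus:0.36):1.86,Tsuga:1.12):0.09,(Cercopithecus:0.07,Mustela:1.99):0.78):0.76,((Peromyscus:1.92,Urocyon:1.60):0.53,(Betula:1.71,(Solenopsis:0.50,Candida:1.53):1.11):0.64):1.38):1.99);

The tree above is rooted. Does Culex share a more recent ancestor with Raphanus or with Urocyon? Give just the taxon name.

Raphanus

The MRCA of Culex and Raphanus subtends (Raphanus,(Culex,Bufo,Apis)) (4 taxa).
The MRCA of Culex and Urocyon is the root, subtending the entire tree (24 taxa).
The first is nested inside the second, so Culex shares a more recent common ancestor with Raphanus.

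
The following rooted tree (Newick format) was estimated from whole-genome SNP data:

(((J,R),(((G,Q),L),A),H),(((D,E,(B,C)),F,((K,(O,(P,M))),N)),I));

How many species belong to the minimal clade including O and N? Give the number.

The MRCA of O and N is the node subtending ((K,(O,(P,M))),N).
That clade contains 5 terminal taxa: K, M, N, O, P.

5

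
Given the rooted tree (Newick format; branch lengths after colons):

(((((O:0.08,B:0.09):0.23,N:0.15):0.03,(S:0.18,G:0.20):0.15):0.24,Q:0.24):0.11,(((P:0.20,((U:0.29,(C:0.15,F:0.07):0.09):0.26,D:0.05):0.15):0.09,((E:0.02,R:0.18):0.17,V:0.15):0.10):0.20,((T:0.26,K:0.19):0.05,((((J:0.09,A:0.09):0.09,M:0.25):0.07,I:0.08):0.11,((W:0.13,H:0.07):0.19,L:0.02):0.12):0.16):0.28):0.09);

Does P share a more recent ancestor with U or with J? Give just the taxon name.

The MRCA of P and U subtends (P,((U,(C,F)),D)) (5 taxa).
The MRCA of P and J subtends (((P,((U,(C,F)),D)),((E,R),V)),((T,K),((((J,A),M),I),((W,H),L)))) (17 taxa).
The first is nested inside the second, so P shares a more recent common ancestor with U.

U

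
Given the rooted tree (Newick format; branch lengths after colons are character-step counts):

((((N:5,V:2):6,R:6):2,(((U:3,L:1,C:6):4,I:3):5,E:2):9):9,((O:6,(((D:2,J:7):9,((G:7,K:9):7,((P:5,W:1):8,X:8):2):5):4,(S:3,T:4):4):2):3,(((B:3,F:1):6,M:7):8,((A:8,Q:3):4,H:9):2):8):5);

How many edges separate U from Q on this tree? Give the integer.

10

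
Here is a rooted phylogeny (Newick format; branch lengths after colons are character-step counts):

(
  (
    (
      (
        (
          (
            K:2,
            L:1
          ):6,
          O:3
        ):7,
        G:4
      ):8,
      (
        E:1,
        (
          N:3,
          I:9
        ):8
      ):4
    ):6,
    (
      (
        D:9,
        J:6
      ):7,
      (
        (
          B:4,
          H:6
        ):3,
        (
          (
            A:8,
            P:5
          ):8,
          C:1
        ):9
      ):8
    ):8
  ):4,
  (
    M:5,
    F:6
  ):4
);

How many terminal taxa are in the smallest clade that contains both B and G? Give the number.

14

The MRCA of B and G is the node subtending (((((K,L),O),G),(E,(N,I))),((D,J),((B,H),((A,P),C)))).
That clade contains 14 terminal taxa: A, B, C, D, E, G, H, I, J, K, L, N, O, P.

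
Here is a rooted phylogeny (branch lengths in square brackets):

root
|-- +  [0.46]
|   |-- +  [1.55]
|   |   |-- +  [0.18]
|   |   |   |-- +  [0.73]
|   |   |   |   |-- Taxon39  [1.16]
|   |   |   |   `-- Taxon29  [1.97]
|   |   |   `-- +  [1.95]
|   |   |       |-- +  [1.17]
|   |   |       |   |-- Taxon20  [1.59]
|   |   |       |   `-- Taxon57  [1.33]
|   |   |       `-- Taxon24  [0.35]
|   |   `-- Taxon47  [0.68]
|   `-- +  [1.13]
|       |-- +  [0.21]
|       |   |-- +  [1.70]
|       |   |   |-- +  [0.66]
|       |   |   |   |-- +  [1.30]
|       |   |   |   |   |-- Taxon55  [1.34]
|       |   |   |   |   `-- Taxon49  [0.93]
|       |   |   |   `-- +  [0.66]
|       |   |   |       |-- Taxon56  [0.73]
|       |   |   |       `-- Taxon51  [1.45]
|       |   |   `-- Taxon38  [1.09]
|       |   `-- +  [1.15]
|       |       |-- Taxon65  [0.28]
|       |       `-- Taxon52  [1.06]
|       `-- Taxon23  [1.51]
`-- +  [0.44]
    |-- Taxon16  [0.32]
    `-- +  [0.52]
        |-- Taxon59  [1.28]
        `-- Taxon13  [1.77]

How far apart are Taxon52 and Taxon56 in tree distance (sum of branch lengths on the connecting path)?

5.96

The path runs Taxon52 → … → MRCA → … → Taxon56; the MRCA is the node subtending ((((Taxon55,Taxon49),(Taxon56,Taxon51)),Taxon38),(Taxon65,Taxon52)).
Branch lengths along that path: 1.06 + 1.15 + 1.70 + 0.66 + 0.66 + 0.73 = 5.96.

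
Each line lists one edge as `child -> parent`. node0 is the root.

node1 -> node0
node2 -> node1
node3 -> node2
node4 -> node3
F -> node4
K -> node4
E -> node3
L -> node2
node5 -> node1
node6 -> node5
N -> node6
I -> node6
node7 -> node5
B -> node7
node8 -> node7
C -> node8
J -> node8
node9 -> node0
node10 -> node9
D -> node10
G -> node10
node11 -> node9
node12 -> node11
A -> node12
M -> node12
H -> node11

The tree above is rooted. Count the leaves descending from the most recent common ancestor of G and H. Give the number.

The MRCA of G and H is the node subtending ((D,G),((A,M),H)).
That clade contains 5 terminal taxa: A, D, G, H, M.

5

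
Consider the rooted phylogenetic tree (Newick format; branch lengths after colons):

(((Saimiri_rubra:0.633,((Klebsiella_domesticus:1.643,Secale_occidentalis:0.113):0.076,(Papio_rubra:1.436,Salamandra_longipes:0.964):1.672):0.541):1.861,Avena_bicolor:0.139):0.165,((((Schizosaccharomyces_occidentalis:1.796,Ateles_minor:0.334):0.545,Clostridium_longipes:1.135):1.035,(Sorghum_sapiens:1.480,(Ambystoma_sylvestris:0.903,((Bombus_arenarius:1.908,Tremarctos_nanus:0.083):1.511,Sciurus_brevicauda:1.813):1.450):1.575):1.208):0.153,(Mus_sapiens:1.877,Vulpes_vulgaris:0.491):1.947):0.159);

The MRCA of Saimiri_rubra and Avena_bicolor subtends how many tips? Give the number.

The MRCA of Saimiri_rubra and Avena_bicolor is the node subtending ((Saimiri_rubra,((Klebsiella_domesticus,Secale_occidentalis),(Papio_rubra,Salamandra_longipes))),Avena_bicolor).
That clade contains 6 terminal taxa: Avena_bicolor, Klebsiella_domesticus, Papio_rubra, Saimiri_rubra, Salamandra_longipes, Secale_occidentalis.

6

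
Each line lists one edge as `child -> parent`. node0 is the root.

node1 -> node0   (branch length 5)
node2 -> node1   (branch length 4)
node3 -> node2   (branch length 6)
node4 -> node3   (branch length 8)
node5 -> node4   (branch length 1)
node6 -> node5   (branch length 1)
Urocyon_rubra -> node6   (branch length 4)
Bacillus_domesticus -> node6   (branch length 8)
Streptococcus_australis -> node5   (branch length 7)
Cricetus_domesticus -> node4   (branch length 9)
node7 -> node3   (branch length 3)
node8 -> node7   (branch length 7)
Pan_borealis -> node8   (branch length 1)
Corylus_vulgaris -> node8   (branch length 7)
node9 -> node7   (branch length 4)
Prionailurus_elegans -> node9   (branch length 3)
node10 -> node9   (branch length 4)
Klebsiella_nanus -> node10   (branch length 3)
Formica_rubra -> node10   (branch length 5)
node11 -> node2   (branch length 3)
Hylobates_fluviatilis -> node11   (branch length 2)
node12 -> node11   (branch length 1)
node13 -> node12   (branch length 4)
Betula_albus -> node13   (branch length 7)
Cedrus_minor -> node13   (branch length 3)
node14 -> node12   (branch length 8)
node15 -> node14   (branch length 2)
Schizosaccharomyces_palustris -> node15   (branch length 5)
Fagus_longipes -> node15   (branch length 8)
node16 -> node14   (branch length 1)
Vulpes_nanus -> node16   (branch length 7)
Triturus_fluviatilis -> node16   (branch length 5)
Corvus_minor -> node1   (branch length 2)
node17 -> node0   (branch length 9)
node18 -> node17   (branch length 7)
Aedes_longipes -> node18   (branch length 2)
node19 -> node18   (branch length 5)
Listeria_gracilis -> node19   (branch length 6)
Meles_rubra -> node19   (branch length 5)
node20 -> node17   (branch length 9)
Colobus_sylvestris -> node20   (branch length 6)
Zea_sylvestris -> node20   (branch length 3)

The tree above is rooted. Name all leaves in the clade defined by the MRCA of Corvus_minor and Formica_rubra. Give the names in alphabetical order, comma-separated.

Tracing Corvus_minor: it sits inside ((((((Urocyon_rubra,Bacillus_domesticus),Streptococcus_australis),Cricetus_domesticus),((Pan_borealis,Corylus_vulgaris),(Prionailurus_elegans,(Klebsiella_nanus,Formica_rubra)))),(Hylobates_fluviatilis,((Betula_albus,Cedrus_minor),((Schizosaccharomyces_palustris,Fagus_longipes),(Vulpes_nanus,Triturus_fluviatilis))))),Corvus_minor).
Tracing Formica_rubra: it sits inside (Klebsiella_nanus,Formica_rubra).
The smallest clade enclosing both is ((((((Urocyon_rubra,Bacillus_domesticus),Streptococcus_australis),Cricetus_domesticus),((Pan_borealis,Corylus_vulgaris),(Prionailurus_elegans,(Klebsiella_nanus,Formica_rubra)))),(Hylobates_fluviatilis,((Betula_albus,Cedrus_minor),((Schizosaccharomyces_palustris,Fagus_longipes),(Vulpes_nanus,Triturus_fluviatilis))))),Corvus_minor); the answer is its 17 terminal taxa in alphabetical order.

Bacillus_domesticus, Betula_albus, Cedrus_minor, Corvus_minor, Corylus_vulgaris, Cricetus_domesticus, Fagus_longipes, Formica_rubra, Hylobates_fluviatilis, Klebsiella_nanus, Pan_borealis, Prionailurus_elegans, Schizosaccharomyces_palustris, Streptococcus_australis, Triturus_fluviatilis, Urocyon_rubra, Vulpes_nanus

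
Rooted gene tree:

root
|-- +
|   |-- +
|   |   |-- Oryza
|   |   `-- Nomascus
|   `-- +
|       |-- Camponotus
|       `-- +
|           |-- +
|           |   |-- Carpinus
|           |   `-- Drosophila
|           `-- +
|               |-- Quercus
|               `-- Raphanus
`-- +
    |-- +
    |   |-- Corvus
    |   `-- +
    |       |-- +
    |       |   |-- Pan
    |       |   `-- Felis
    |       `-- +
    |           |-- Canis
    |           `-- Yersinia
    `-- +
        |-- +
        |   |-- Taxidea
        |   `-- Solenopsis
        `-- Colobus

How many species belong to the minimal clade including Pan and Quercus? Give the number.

The MRCA of Pan and Quercus is the root, so the clade is the entire tree.
That clade contains 15 terminal taxa: Camponotus, Canis, Carpinus, Colobus, Corvus, Drosophila, Felis, Nomascus, Oryza, Pan, Quercus, Raphanus, Solenopsis, Taxidea, Yersinia.

15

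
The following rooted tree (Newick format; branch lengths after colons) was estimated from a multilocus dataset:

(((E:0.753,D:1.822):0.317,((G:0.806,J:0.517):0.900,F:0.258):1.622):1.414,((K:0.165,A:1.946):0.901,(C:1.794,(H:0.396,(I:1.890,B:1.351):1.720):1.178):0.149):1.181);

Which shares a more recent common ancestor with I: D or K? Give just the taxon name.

The MRCA of I and K subtends ((K,A),(C,(H,(I,B)))) (6 taxa).
The MRCA of I and D is the root, subtending the entire tree (11 taxa).
The first is nested inside the second, so I shares a more recent common ancestor with K.

K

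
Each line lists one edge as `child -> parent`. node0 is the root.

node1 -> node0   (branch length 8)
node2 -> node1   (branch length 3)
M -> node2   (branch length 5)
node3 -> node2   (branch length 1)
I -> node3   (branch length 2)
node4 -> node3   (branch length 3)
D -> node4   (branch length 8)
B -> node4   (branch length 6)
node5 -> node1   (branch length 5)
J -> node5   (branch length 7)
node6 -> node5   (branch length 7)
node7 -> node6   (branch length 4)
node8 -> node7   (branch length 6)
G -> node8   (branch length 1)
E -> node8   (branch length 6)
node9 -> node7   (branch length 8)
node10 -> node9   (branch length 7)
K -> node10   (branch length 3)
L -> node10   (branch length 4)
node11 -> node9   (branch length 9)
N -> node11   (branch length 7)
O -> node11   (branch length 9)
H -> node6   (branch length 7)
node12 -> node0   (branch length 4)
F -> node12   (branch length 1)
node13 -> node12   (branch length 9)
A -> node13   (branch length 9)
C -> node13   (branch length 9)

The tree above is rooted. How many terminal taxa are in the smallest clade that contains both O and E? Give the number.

6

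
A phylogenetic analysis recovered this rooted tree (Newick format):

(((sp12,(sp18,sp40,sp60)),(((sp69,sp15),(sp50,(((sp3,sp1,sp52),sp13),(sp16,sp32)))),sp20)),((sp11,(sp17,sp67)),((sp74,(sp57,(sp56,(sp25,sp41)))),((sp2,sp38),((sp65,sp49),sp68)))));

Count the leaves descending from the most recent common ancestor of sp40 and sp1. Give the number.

The MRCA of sp40 and sp1 is the node subtending ((sp12,(sp18,sp40,sp60)),(((sp69,sp15),(sp50,(((sp3,sp1,sp52),sp13),(sp16,sp32)))),sp20)).
That clade contains 14 terminal taxa: sp1, sp12, sp13, sp15, sp16, sp18, sp20, sp3, sp32, sp40, sp50, sp52, sp60, sp69.

14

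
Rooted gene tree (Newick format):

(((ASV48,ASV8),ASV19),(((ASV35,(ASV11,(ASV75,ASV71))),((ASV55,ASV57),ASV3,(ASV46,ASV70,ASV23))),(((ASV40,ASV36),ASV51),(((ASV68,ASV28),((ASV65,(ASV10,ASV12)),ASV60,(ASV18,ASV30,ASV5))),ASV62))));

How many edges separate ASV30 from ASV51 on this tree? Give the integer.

7

The MRCA of ASV30 and ASV51 is the node subtending (((ASV40,ASV36),ASV51),(((ASV68,ASV28),((ASV65,(ASV10,ASV12)),ASV60,(ASV18,ASV30,ASV5))),ASV62)).
From ASV30 up to that node: 5 branches. From ASV51 up to the same node: 2 branches. Total: 5 + 2 = 7.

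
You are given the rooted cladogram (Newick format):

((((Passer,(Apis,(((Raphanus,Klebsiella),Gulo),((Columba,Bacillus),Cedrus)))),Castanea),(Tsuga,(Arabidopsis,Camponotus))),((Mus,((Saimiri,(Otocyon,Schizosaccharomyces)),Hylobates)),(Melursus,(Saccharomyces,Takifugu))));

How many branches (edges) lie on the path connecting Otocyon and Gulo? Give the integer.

13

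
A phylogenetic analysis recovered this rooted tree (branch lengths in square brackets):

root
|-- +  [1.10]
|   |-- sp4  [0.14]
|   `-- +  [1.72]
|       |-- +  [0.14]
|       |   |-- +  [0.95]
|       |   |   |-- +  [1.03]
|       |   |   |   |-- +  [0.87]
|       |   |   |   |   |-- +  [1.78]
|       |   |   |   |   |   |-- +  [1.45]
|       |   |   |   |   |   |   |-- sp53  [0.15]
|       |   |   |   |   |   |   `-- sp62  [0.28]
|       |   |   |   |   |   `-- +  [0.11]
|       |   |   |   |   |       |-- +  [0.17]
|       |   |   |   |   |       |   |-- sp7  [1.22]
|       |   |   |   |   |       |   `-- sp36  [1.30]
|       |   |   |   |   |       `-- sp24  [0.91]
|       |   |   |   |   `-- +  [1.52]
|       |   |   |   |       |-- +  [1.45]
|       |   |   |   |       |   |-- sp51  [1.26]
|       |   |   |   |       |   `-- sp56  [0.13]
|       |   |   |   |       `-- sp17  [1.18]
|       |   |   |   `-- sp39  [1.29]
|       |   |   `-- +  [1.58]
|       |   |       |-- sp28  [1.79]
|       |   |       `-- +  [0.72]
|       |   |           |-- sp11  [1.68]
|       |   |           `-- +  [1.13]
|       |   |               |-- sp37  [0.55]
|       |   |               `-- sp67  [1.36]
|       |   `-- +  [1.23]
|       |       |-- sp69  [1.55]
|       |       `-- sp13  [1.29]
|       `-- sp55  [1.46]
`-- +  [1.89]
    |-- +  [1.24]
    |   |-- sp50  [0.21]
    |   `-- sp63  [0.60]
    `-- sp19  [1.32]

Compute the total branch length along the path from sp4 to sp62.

The path runs sp4 → … → MRCA → … → sp62; the MRCA is the node subtending (sp4,(((((((sp53,sp62),((sp7,sp36),sp24)),((sp51,sp56),sp17)),sp39),(sp28,(sp11,(sp37,sp67)))),(sp69,sp13)),sp55)).
Branch lengths along that path: 0.14 + 1.72 + 0.14 + 0.95 + 1.03 + 0.87 + 1.78 + 1.45 + 0.28 = 8.36.

8.36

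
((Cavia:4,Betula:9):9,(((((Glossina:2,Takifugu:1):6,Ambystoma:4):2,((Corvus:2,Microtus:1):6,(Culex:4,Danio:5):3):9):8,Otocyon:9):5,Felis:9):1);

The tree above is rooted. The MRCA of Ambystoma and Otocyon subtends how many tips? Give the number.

8

The MRCA of Ambystoma and Otocyon is the node subtending ((((Glossina,Takifugu),Ambystoma),((Corvus,Microtus),(Culex,Danio))),Otocyon).
That clade contains 8 terminal taxa: Ambystoma, Corvus, Culex, Danio, Glossina, Microtus, Otocyon, Takifugu.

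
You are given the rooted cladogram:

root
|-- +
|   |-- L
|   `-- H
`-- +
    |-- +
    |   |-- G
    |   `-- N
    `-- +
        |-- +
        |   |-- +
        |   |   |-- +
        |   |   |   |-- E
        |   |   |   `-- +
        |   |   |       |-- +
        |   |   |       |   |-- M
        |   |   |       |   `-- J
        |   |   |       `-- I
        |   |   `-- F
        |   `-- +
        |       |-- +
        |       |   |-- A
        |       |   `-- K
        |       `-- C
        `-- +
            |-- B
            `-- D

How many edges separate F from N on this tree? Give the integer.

6

The MRCA of F and N is the node subtending ((G,N),((((E,((M,J),I)),F),((A,K),C)),(B,D))).
From F up to that node: 4 branches. From N up to the same node: 2 branches. Total: 4 + 2 = 6.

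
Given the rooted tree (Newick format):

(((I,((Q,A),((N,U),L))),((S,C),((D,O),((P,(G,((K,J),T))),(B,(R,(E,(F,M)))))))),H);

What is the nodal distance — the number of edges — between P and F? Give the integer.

7

The MRCA of P and F is the node subtending ((P,(G,((K,J),T))),(B,(R,(E,(F,M))))).
From P up to that node: 2 branches. From F up to the same node: 5 branches. Total: 2 + 5 = 7.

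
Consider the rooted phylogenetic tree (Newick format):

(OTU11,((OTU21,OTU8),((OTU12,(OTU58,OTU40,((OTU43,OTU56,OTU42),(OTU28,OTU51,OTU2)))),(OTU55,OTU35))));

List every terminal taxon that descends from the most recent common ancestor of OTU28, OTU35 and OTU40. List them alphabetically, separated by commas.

OTU12, OTU2, OTU28, OTU35, OTU40, OTU42, OTU43, OTU51, OTU55, OTU56, OTU58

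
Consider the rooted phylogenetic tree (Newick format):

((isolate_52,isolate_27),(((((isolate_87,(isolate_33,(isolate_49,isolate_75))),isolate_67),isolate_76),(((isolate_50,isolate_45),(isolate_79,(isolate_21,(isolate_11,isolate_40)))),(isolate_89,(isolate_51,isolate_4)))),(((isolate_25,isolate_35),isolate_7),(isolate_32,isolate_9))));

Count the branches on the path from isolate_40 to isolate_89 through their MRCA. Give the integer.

The MRCA of isolate_40 and isolate_89 is the node subtending (((isolate_50,isolate_45),(isolate_79,(isolate_21,(isolate_11,isolate_40)))),(isolate_89,(isolate_51,isolate_4))).
From isolate_40 up to that node: 5 branches. From isolate_89 up to the same node: 2 branches. Total: 5 + 2 = 7.

7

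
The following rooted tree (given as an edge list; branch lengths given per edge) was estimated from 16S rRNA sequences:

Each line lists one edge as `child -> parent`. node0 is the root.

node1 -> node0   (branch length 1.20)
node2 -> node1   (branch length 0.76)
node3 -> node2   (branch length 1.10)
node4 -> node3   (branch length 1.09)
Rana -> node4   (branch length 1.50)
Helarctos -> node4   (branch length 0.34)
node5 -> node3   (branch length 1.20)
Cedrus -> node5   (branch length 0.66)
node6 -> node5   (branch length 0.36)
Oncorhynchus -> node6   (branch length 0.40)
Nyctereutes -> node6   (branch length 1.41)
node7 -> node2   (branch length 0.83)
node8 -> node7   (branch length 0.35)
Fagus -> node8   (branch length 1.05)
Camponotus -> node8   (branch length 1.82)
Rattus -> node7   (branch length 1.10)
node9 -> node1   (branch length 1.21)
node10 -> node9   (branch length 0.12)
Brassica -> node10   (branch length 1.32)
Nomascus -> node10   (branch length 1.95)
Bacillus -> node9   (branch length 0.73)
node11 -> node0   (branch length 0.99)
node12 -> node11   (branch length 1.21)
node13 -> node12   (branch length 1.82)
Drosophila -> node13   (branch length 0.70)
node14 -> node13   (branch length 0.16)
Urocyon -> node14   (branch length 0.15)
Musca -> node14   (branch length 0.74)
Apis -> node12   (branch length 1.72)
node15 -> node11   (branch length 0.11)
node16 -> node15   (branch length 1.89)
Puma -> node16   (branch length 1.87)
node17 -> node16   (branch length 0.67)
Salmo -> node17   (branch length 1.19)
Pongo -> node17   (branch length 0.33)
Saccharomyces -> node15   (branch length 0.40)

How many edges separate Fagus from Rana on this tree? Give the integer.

The MRCA of Fagus and Rana is the node subtending (((Rana,Helarctos),(Cedrus,(Oncorhynchus,Nyctereutes))),((Fagus,Camponotus),Rattus)).
From Fagus up to that node: 3 branches. From Rana up to the same node: 3 branches. Total: 3 + 3 = 6.

6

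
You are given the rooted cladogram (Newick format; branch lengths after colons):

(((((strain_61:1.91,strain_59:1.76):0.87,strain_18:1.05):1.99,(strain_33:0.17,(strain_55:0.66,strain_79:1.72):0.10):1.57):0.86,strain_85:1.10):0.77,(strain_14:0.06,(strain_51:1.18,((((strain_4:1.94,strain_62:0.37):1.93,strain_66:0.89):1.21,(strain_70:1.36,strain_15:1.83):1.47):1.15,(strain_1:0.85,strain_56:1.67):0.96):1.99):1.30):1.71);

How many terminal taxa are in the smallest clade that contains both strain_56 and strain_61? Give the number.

The MRCA of strain_56 and strain_61 is the root, so the clade is the entire tree.
That clade contains 16 terminal taxa: strain_1, strain_14, strain_15, strain_18, strain_33, strain_4, strain_51, strain_55, strain_56, strain_59, strain_61, strain_62, strain_66, strain_70, strain_79, strain_85.

16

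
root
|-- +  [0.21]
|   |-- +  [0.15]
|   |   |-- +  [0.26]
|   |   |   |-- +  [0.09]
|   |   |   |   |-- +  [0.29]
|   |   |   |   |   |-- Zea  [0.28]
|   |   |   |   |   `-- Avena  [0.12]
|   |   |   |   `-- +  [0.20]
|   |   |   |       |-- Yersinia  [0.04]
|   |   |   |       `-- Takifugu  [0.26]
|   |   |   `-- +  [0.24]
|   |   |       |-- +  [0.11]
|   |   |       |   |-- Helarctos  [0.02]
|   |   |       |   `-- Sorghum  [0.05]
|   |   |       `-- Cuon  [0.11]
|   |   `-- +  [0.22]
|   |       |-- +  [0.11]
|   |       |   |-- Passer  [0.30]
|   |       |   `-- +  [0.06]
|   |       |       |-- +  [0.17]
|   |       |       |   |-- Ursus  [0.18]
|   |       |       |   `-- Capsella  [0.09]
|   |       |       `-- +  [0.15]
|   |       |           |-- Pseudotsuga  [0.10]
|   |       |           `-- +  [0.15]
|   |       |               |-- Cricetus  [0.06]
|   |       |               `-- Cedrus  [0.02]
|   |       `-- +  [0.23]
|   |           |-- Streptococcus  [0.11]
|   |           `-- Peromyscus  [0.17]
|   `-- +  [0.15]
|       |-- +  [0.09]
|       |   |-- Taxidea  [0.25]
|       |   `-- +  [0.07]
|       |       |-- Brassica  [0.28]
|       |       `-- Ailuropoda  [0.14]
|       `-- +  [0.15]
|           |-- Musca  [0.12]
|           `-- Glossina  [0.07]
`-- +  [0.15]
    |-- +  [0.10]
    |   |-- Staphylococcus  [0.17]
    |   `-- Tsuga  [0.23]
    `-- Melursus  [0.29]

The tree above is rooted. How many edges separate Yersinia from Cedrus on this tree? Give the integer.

10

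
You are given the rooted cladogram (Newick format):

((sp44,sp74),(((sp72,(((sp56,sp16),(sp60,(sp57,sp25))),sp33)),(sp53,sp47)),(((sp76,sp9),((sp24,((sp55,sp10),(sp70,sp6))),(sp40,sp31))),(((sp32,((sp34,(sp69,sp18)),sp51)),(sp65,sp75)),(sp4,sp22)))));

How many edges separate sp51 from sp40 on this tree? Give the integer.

9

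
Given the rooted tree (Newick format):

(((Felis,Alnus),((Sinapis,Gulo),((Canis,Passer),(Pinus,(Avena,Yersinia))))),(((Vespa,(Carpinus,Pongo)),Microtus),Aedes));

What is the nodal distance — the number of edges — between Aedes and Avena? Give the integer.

The MRCA of Aedes and Avena is the root of the tree.
From Aedes up to that node: 2 branches. From Avena up to the same node: 6 branches. Total: 2 + 6 = 8.

8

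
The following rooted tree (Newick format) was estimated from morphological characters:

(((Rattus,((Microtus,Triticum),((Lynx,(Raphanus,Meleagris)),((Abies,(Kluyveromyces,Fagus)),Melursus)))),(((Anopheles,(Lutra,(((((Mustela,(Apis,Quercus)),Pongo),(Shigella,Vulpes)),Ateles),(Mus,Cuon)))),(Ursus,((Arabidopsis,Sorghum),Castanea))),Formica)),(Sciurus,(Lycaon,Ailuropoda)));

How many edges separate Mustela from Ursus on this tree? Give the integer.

10

The MRCA of Mustela and Ursus is the node subtending ((Anopheles,(Lutra,(((((Mustela,(Apis,Quercus)),Pongo),(Shigella,Vulpes)),Ateles),(Mus,Cuon)))),(Ursus,((Arabidopsis,Sorghum),Castanea))).
From Mustela up to that node: 8 branches. From Ursus up to the same node: 2 branches. Total: 8 + 2 = 10.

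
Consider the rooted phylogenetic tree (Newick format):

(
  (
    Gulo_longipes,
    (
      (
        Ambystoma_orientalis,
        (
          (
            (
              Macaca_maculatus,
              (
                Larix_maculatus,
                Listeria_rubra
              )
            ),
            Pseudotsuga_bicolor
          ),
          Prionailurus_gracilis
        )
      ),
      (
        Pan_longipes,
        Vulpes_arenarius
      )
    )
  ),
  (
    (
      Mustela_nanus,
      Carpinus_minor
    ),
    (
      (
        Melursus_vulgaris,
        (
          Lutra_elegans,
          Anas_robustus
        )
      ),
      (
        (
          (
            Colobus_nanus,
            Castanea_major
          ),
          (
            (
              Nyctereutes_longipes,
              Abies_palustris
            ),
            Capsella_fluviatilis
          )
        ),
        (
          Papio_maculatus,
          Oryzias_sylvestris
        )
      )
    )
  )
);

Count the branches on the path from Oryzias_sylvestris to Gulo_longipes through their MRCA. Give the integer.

7

The MRCA of Oryzias_sylvestris and Gulo_longipes is the root of the tree.
From Oryzias_sylvestris up to that node: 5 branches. From Gulo_longipes up to the same node: 2 branches. Total: 5 + 2 = 7.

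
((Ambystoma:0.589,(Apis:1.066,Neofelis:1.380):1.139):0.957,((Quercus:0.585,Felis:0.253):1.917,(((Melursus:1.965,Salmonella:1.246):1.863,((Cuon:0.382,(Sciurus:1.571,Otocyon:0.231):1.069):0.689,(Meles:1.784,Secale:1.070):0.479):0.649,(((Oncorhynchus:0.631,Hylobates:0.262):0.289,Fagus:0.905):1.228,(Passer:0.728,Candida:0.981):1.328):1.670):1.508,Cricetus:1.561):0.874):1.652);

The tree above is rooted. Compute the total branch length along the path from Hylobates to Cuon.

5.169

The path runs Hylobates → … → MRCA → … → Cuon; the MRCA is the node subtending ((Melursus,Salmonella),((Cuon,(Sciurus,Otocyon)),(Meles,Secale)),(((Oncorhynchus,Hylobates),Fagus),(Passer,Candida))).
Branch lengths along that path: 0.262 + 0.289 + 1.228 + 1.670 + 0.649 + 0.689 + 0.382 = 5.169.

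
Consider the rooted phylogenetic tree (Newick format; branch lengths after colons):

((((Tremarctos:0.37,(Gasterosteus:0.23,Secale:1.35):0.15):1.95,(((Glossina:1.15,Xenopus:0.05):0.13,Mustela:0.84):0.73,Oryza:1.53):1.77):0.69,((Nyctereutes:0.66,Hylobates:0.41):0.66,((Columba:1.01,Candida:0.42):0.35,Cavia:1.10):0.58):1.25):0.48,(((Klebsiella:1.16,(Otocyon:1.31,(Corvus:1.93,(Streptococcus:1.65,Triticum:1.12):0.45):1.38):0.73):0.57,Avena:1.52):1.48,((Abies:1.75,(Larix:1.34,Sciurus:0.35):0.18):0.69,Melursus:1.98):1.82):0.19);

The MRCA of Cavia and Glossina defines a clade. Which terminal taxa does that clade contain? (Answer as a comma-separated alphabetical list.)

Candida, Cavia, Columba, Gasterosteus, Glossina, Hylobates, Mustela, Nyctereutes, Oryza, Secale, Tremarctos, Xenopus

Tracing Cavia: it sits inside ((Columba,Candida),Cavia).
Tracing Glossina: it sits inside (Glossina,Xenopus).
The smallest clade enclosing both is (((Tremarctos,(Gasterosteus,Secale)),(((Glossina,Xenopus),Mustela),Oryza)),((Nyctereutes,Hylobates),((Columba,Candida),Cavia))); the answer is its 12 terminal taxa in alphabetical order.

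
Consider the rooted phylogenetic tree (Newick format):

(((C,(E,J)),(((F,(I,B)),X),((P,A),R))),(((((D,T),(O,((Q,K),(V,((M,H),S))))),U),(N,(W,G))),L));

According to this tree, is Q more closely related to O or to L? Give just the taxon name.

O

The MRCA of Q and O subtends (O,((Q,K),(V,((M,H),S)))) (7 taxa).
The MRCA of Q and L subtends (((((D,T),(O,((Q,K),(V,((M,H),S))))),U),(N,(W,G))),L) (14 taxa).
The first is nested inside the second, so Q shares a more recent common ancestor with O.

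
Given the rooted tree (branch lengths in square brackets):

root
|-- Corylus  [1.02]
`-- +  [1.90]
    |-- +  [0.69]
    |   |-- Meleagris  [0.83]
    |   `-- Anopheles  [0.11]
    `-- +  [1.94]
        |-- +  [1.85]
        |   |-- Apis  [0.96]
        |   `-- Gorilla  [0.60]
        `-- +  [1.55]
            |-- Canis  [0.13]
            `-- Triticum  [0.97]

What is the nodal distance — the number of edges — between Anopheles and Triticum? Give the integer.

5

The MRCA of Anopheles and Triticum is the node subtending ((Meleagris,Anopheles),((Apis,Gorilla),(Canis,Triticum))).
From Anopheles up to that node: 2 branches. From Triticum up to the same node: 3 branches. Total: 2 + 3 = 5.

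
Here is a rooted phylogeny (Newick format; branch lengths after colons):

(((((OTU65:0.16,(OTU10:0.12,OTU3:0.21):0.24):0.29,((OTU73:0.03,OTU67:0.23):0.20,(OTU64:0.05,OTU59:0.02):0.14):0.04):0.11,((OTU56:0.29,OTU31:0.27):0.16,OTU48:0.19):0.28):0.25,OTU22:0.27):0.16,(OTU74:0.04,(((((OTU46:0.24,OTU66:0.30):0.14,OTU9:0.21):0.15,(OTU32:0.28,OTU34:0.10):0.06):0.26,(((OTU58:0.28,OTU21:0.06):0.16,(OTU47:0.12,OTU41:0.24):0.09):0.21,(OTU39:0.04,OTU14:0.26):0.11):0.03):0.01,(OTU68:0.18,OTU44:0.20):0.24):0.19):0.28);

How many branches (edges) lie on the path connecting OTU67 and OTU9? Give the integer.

12

The MRCA of OTU67 and OTU9 is the root of the tree.
From OTU67 up to that node: 6 branches. From OTU9 up to the same node: 6 branches. Total: 6 + 6 = 12.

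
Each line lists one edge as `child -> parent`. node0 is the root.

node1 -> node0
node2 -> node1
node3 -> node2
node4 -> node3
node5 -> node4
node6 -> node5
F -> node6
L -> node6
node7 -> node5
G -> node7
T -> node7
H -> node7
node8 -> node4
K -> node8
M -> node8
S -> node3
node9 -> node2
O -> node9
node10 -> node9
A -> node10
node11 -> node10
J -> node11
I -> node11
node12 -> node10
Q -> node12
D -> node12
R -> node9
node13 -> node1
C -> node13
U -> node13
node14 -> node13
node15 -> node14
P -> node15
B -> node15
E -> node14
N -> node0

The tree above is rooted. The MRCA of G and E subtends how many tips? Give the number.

The MRCA of G and E is the node subtending ((((((F,L),(G,T,H)),(K,M)),S),(O,(A,(J,I),(Q,D)),R)),(C,U,((P,B),E))).
That clade contains 20 terminal taxa: A, B, C, D, E, F, G, H, I, J, K, L, M, O, P, Q, R, S, T, U.

20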